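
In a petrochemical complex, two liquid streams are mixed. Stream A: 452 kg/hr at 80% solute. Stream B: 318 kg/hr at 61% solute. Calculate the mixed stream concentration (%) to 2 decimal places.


Mass balance on solute: F1*x1 + F2*x2 = F3*x3
F3 = F1 + F2 = 452 + 318 = 770 kg/hr
x3 = (F1*x1 + F2*x2)/F3
x3 = (452*0.8 + 318*0.61) / 770
x3 = 72.15%


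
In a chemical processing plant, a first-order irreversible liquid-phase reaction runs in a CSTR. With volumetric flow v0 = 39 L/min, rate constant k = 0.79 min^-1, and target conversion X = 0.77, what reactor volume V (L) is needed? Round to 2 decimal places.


V = v0 * X / (k * (1 - X))
V = 39 * 0.77 / (0.79 * (1 - 0.77))
V = 30.03 / (0.79 * 0.23)
V = 30.03 / 0.1817
V = 165.27 L


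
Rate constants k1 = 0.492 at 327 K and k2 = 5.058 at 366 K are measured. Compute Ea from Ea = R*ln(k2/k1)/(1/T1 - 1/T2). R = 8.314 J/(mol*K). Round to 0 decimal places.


Ea = R * ln(k2/k1) / (1/T1 - 1/T2)
ln(k2/k1) = ln(5.058/0.492) = 2.3302477
1/T1 - 1/T2 = 1/327 - 1/366 = 0.000325863538
Ea = 8.314 * 2.3302477 / 0.000325863538
Ea = 59453 J/mol


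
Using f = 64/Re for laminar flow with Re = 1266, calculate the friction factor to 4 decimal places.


f = 64 / Re
f = 64 / 1266
f = 0.0506


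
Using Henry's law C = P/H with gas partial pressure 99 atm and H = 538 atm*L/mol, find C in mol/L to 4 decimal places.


C = P / H
C = 99 / 538
C = 0.1840 mol/L


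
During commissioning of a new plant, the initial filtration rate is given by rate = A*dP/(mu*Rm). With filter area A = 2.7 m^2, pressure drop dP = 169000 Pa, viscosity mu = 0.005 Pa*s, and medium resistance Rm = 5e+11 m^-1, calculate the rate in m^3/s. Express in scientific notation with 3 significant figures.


rate = A * dP / (mu * Rm)
rate = 2.7 * 169000 / (0.005 * 5e+11)
rate = 456300.0 / 2.500e+09
rate = 1.83e-04 m^3/s


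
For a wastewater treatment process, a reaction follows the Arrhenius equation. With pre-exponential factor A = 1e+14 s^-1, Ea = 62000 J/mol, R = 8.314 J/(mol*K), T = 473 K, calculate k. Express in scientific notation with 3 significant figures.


k = A * exp(-Ea/(R*T))
k = 1e+14 * exp(-62000 / (8.314 * 473))
k = 1e+14 * exp(-15.765964)
k = 1.42e+07


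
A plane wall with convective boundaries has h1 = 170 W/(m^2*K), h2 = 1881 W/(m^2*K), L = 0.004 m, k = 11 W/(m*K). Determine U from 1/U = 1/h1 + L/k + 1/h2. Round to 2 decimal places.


1/U = 1/h1 + L/k + 1/h2
1/U = 1/170 + 0.004/11 + 1/1881
1/U = 0.0058823529 + 0.0003636364 + 0.0005316321
1/U = 0.0067776214
U = 147.54 W/(m^2*K)


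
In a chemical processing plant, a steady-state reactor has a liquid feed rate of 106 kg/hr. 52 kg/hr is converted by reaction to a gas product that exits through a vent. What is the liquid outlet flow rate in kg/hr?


Steady-state mass balance on the main outlet: F_out = F_in - F_removed
F_out = 106 - 52
F_out = 54 kg/hr


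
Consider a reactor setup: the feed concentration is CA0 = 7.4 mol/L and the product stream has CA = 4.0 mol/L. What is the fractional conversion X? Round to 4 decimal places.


X = (CA0 - CA) / CA0
X = (7.4 - 4.0) / 7.4
X = 3.4 / 7.4
X = 0.4595


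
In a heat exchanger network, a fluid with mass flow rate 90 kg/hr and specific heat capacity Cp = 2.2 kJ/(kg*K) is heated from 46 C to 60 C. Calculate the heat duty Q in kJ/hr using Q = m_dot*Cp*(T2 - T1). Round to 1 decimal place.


Q = m_dot * Cp * (T2 - T1)
Q = 90 * 2.2 * (60 - 46)
Q = 90 * 2.2 * 14
Q = 2772.0 kJ/hr


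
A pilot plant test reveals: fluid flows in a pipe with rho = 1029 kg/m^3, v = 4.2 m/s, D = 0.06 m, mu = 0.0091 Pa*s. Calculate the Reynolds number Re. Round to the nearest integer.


Re = rho * v * D / mu
Re = 1029 * 4.2 * 0.06 / 0.0091
Re = 259.308 / 0.0091
Re = 28495


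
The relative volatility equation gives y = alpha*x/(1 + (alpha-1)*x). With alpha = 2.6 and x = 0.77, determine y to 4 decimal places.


y = alpha*x / (1 + (alpha-1)*x)
y = 2.6*0.77 / (1 + (2.6-1)*0.77)
y = 2.002 / (1 + 1.232)
y = 2.002 / 2.232
y = 0.8970


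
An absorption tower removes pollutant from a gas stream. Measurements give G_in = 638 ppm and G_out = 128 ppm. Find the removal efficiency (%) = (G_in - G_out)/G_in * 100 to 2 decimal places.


Efficiency = (G_in - G_out) / G_in * 100%
Efficiency = (638 - 128) / 638 * 100
Efficiency = 510 / 638 * 100
Efficiency = 79.94%


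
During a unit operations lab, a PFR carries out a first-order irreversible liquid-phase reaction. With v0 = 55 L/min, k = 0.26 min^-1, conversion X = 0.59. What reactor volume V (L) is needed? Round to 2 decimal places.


V = (v0/k) * ln(1/(1-X))
V = (55/0.26) * ln(1/(1-0.59))
V = 211.538462 * ln(2.439024)
V = 211.538462 * 0.891598
V = 188.61 L


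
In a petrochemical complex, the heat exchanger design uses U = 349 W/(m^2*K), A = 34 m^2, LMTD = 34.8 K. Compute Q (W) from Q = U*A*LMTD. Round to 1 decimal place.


Q = U * A * LMTD
Q = 349 * 34 * 34.8
Q = 412936.8 W


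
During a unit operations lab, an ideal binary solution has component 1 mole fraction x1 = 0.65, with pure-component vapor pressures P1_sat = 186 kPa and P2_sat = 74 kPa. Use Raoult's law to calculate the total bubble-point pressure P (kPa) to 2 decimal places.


P = x1*P1_sat + x2*P2_sat
x2 = 1 - x1 = 1 - 0.65 = 0.35
P = 0.65*186 + 0.35*74
P = 120.9 + 25.9
P = 146.80 kPa


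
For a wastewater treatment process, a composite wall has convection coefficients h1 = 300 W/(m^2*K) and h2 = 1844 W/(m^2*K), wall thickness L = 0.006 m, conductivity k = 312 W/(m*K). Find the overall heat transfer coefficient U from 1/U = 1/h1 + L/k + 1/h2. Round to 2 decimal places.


1/U = 1/h1 + L/k + 1/h2
1/U = 1/300 + 0.006/312 + 1/1844
1/U = 0.0033333333 + 1.92308e-05 + 0.0005422993
1/U = 0.0038948634
U = 256.75 W/(m^2*K)


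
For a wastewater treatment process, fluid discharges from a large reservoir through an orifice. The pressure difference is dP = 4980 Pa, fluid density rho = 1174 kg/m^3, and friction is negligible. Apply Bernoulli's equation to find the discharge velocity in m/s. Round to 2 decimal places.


v = sqrt(2*dP/rho)
v = sqrt(2*4980/1174)
v = sqrt(8.483816)
v = 2.91 m/s


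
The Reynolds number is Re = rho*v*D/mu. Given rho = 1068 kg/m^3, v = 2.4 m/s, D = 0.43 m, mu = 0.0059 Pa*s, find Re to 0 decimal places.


Re = rho * v * D / mu
Re = 1068 * 2.4 * 0.43 / 0.0059
Re = 1102.176 / 0.0059
Re = 186809


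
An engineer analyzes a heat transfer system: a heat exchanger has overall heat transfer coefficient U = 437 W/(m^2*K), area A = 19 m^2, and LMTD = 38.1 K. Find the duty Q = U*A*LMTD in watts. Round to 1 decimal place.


Q = U * A * LMTD
Q = 437 * 19 * 38.1
Q = 316344.3 W


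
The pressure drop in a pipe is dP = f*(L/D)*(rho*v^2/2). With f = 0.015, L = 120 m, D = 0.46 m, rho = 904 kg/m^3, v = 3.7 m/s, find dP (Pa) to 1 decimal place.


dP = f * (L/D) * (rho*v^2/2)
dP = 0.015 * (120/0.46) * (904*3.7^2/2)
L/D = 260.86956522
rho*v^2/2 = 904*13.69/2 = 6187.88
dP = 0.015 * 260.86956522 * 6187.88
dP = 24213.4 Pa


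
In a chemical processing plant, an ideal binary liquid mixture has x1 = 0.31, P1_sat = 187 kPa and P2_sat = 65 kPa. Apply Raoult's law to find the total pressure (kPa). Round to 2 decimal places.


P = x1*P1_sat + x2*P2_sat
x2 = 1 - x1 = 1 - 0.31 = 0.69
P = 0.31*187 + 0.69*65
P = 57.97 + 44.85
P = 102.82 kPa


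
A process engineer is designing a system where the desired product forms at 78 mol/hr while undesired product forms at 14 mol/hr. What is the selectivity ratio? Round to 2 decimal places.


S = desired product rate / undesired product rate
S = 78 / 14
S = 5.57


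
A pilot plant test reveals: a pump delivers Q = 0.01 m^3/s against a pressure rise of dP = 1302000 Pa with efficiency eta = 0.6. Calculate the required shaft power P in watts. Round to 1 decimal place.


P = Q * dP / eta
P = 0.01 * 1302000 / 0.6
P = 13020.0 / 0.6
P = 21700.0 W


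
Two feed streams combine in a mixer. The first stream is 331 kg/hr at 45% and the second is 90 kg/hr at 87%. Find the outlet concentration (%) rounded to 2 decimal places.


Mass balance on solute: F1*x1 + F2*x2 = F3*x3
F3 = F1 + F2 = 331 + 90 = 421 kg/hr
x3 = (F1*x1 + F2*x2)/F3
x3 = (331*0.45 + 90*0.87) / 421
x3 = 53.98%


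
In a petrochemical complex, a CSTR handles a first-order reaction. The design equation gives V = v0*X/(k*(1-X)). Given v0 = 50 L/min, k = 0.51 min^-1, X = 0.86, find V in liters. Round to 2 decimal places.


V = v0 * X / (k * (1 - X))
V = 50 * 0.86 / (0.51 * (1 - 0.86))
V = 43.0 / (0.51 * 0.14)
V = 43.0 / 0.0714
V = 602.24 L


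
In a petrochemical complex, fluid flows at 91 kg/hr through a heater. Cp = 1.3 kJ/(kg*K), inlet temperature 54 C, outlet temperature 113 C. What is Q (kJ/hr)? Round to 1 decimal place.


Q = m_dot * Cp * (T2 - T1)
Q = 91 * 1.3 * (113 - 54)
Q = 91 * 1.3 * 59
Q = 6979.7 kJ/hr


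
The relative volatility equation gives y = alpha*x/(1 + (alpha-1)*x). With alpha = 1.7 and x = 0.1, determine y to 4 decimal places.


y = alpha*x / (1 + (alpha-1)*x)
y = 1.7*0.1 / (1 + (1.7-1)*0.1)
y = 0.17 / (1 + 0.07)
y = 0.17 / 1.07
y = 0.1589


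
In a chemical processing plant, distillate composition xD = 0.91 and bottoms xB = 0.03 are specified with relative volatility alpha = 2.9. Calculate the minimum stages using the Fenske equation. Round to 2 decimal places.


N_min = ln((xD*(1-xB))/(xB*(1-xD))) / ln(alpha)
Numerator inside ln: 0.8827 / 0.0027 = 326.925926
ln(326.925926) = 5.789734
ln(alpha) = ln(2.9) = 1.064711
N_min = 5.789734 / 1.064711 = 5.44


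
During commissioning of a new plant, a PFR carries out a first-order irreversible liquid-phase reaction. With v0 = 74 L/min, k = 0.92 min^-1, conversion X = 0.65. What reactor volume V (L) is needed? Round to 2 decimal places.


V = (v0/k) * ln(1/(1-X))
V = (74/0.92) * ln(1/(1-0.65))
V = 80.434783 * ln(2.857143)
V = 80.434783 * 1.049822
V = 84.44 L


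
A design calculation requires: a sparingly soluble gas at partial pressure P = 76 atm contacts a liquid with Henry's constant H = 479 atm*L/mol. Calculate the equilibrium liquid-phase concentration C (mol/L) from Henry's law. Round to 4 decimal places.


C = P / H
C = 76 / 479
C = 0.1587 mol/L


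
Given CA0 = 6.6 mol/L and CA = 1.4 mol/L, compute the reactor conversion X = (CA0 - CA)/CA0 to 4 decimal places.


X = (CA0 - CA) / CA0
X = (6.6 - 1.4) / 6.6
X = 5.2 / 6.6
X = 0.7879


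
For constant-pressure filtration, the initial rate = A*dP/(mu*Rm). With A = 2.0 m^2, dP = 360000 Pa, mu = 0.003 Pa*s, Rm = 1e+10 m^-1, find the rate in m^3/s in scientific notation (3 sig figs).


rate = A * dP / (mu * Rm)
rate = 2.0 * 360000 / (0.003 * 1e+10)
rate = 720000.0 / 3.000e+07
rate = 2.40e-02 m^3/s


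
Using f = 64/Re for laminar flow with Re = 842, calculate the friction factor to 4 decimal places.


f = 64 / Re
f = 64 / 842
f = 0.0760


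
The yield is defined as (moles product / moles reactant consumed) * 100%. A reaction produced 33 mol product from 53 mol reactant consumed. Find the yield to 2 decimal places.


Yield = (moles product / moles consumed) * 100%
Yield = (33 / 53) * 100
Yield = 0.6226 * 100
Yield = 62.26%


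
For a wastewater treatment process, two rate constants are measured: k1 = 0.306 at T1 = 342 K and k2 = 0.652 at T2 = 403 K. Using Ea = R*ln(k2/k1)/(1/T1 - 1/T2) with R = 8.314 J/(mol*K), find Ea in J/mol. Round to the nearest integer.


Ea = R * ln(k2/k1) / (1/T1 - 1/T2)
ln(k2/k1) = ln(0.652/0.306) = 0.7564595
1/T1 - 1/T2 = 1/342 - 1/403 = 0.00044258703
Ea = 8.314 * 0.7564595 / 0.00044258703
Ea = 14210 J/mol


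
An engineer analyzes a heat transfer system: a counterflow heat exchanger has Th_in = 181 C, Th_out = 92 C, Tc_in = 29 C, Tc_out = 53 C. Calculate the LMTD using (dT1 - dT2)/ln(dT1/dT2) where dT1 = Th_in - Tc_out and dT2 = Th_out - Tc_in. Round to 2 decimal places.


dT1 = Th_in - Tc_out = 181 - 53 = 128
dT2 = Th_out - Tc_in = 92 - 29 = 63
LMTD = (dT1 - dT2) / ln(dT1/dT2)
LMTD = (128 - 63) / ln(128/63)
LMTD = 91.69 K


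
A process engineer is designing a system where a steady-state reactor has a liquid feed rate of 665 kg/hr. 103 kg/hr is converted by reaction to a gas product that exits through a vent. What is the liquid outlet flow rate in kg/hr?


Steady-state mass balance on the main outlet: F_out = F_in - F_removed
F_out = 665 - 103
F_out = 562 kg/hr


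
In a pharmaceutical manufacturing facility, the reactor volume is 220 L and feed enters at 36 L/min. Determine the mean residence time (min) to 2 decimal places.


tau = V / v0
tau = 220 / 36
tau = 6.11 min


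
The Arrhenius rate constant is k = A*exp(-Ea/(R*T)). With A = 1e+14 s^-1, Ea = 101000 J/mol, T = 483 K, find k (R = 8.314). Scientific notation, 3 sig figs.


k = A * exp(-Ea/(R*T))
k = 1e+14 * exp(-101000 / (8.314 * 483))
k = 1e+14 * exp(-25.151519)
k = 1.19e+03


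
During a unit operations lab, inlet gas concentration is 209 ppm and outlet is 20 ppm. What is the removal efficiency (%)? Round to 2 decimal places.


Efficiency = (G_in - G_out) / G_in * 100%
Efficiency = (209 - 20) / 209 * 100
Efficiency = 189 / 209 * 100
Efficiency = 90.43%


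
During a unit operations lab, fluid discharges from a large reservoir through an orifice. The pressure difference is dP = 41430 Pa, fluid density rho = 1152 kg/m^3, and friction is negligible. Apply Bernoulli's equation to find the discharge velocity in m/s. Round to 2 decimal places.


v = sqrt(2*dP/rho)
v = sqrt(2*41430/1152)
v = sqrt(71.927083)
v = 8.48 m/s


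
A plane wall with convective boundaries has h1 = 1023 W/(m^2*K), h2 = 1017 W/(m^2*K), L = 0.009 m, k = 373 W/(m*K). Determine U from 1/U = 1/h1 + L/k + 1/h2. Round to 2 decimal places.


1/U = 1/h1 + L/k + 1/h2
1/U = 1/1023 + 0.009/373 + 1/1017
1/U = 0.0009775171 + 2.41287e-05 + 0.0009832842
1/U = 0.00198493
U = 503.80 W/(m^2*K)


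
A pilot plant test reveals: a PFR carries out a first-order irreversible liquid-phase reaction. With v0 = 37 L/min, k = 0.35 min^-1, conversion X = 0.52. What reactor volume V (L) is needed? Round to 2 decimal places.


V = (v0/k) * ln(1/(1-X))
V = (37/0.35) * ln(1/(1-0.52))
V = 105.714286 * ln(2.083333)
V = 105.714286 * 0.733969
V = 77.59 L


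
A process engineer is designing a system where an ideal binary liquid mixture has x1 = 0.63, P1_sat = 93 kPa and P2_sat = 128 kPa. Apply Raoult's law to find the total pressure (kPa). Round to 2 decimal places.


P = x1*P1_sat + x2*P2_sat
x2 = 1 - x1 = 1 - 0.63 = 0.37
P = 0.63*93 + 0.37*128
P = 58.59 + 47.36
P = 105.95 kPa


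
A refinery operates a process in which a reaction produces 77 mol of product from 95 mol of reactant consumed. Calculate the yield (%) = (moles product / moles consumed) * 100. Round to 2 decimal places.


Yield = (moles product / moles consumed) * 100%
Yield = (77 / 95) * 100
Yield = 0.8105 * 100
Yield = 81.05%


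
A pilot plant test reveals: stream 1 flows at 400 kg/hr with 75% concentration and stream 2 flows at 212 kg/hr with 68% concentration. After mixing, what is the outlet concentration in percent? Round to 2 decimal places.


Mass balance on solute: F1*x1 + F2*x2 = F3*x3
F3 = F1 + F2 = 400 + 212 = 612 kg/hr
x3 = (F1*x1 + F2*x2)/F3
x3 = (400*0.75 + 212*0.68) / 612
x3 = 72.58%


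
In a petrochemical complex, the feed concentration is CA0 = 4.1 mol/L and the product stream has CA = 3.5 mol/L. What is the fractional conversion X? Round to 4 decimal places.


X = (CA0 - CA) / CA0
X = (4.1 - 3.5) / 4.1
X = 0.6 / 4.1
X = 0.1463


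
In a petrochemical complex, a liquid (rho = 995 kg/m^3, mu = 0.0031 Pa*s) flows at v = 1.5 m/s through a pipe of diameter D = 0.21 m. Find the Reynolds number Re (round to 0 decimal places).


Re = rho * v * D / mu
Re = 995 * 1.5 * 0.21 / 0.0031
Re = 313.425 / 0.0031
Re = 101105


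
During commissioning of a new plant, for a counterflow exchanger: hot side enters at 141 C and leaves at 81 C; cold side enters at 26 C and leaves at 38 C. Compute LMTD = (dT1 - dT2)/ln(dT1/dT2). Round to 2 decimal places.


dT1 = Th_in - Tc_out = 141 - 38 = 103
dT2 = Th_out - Tc_in = 81 - 26 = 55
LMTD = (dT1 - dT2) / ln(dT1/dT2)
LMTD = (103 - 55) / ln(103/55)
LMTD = 76.51 K


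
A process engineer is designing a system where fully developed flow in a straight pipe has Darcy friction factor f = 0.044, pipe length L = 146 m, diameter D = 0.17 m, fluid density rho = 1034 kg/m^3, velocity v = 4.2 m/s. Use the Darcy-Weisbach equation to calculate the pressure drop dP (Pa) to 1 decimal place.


dP = f * (L/D) * (rho*v^2/2)
dP = 0.044 * (146/0.17) * (1034*4.2^2/2)
L/D = 858.82352941
rho*v^2/2 = 1034*17.64/2 = 9119.88
dP = 0.044 * 858.82352941 * 9119.88
dP = 344624.2 Pa


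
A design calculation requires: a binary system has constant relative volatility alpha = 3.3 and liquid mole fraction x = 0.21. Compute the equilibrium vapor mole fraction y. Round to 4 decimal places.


y = alpha*x / (1 + (alpha-1)*x)
y = 3.3*0.21 / (1 + (3.3-1)*0.21)
y = 0.693 / (1 + 0.483)
y = 0.693 / 1.483
y = 0.4673


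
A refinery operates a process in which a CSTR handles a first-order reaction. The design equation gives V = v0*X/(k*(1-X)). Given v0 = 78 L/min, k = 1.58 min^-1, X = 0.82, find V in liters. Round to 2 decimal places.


V = v0 * X / (k * (1 - X))
V = 78 * 0.82 / (1.58 * (1 - 0.82))
V = 63.96 / (1.58 * 0.18)
V = 63.96 / 0.2844
V = 224.89 L


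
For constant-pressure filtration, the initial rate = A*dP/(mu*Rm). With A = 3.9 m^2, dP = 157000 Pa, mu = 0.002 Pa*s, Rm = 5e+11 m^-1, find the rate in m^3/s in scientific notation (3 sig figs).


rate = A * dP / (mu * Rm)
rate = 3.9 * 157000 / (0.002 * 5e+11)
rate = 612300.0 / 1.000e+09
rate = 6.12e-04 m^3/s


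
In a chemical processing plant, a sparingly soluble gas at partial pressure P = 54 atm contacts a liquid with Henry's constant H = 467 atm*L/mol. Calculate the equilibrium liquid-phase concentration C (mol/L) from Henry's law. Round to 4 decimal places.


C = P / H
C = 54 / 467
C = 0.1156 mol/L


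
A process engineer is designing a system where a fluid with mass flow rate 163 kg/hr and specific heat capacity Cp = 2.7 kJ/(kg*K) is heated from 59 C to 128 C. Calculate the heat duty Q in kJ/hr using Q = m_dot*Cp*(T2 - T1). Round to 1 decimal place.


Q = m_dot * Cp * (T2 - T1)
Q = 163 * 2.7 * (128 - 59)
Q = 163 * 2.7 * 69
Q = 30366.9 kJ/hr


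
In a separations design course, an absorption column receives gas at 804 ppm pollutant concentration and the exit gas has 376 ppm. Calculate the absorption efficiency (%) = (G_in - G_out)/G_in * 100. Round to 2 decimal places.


Efficiency = (G_in - G_out) / G_in * 100%
Efficiency = (804 - 376) / 804 * 100
Efficiency = 428 / 804 * 100
Efficiency = 53.23%


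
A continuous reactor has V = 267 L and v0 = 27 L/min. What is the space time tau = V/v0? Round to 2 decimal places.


tau = V / v0
tau = 267 / 27
tau = 9.89 min


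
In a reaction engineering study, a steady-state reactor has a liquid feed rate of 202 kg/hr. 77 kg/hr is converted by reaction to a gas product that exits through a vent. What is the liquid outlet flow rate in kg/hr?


Steady-state mass balance on the main outlet: F_out = F_in - F_removed
F_out = 202 - 77
F_out = 125 kg/hr


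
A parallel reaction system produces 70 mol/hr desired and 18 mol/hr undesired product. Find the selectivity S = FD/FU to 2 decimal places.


S = desired product rate / undesired product rate
S = 70 / 18
S = 3.89


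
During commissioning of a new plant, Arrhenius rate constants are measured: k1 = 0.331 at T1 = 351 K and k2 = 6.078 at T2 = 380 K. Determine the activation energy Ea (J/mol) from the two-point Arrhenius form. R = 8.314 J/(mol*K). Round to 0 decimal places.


Ea = R * ln(k2/k1) / (1/T1 - 1/T2)
ln(k2/k1) = ln(6.078/0.331) = 2.9103126
1/T1 - 1/T2 = 1/351 - 1/380 = 0.000217423902
Ea = 8.314 * 2.9103126 / 0.000217423902
Ea = 111286 J/mol


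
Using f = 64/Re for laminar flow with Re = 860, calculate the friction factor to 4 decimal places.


f = 64 / Re
f = 64 / 860
f = 0.0744


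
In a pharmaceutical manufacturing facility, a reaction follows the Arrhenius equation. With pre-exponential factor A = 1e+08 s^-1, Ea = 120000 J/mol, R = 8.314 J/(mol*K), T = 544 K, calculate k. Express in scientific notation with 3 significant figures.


k = A * exp(-Ea/(R*T))
k = 1e+08 * exp(-120000 / (8.314 * 544))
k = 1e+08 * exp(-26.532143)
k = 3.00e-04


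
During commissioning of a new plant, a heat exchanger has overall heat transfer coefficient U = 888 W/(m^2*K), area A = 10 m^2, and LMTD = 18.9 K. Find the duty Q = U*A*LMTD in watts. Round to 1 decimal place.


Q = U * A * LMTD
Q = 888 * 10 * 18.9
Q = 167832.0 W


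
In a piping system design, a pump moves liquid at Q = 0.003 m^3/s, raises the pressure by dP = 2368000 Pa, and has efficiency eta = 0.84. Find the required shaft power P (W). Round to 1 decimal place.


P = Q * dP / eta
P = 0.003 * 2368000 / 0.84
P = 7104.0 / 0.84
P = 8457.1 W


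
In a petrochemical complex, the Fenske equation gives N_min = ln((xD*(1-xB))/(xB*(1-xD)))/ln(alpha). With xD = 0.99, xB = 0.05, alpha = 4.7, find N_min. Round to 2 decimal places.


N_min = ln((xD*(1-xB))/(xB*(1-xD))) / ln(alpha)
Numerator inside ln: 0.9405 / 0.0005 = 1881.0
ln(1881.0) = 7.539559
ln(alpha) = ln(4.7) = 1.547563
N_min = 7.539559 / 1.547563 = 4.87


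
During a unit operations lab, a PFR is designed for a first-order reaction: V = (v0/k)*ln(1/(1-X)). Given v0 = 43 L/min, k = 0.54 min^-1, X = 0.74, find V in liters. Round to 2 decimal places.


V = (v0/k) * ln(1/(1-X))
V = (43/0.54) * ln(1/(1-0.74))
V = 79.62963 * ln(3.846154)
V = 79.62963 * 1.347074
V = 107.27 L


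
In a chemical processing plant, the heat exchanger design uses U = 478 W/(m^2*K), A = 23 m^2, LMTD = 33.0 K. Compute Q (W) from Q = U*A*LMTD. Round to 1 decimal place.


Q = U * A * LMTD
Q = 478 * 23 * 33.0
Q = 362802.0 W


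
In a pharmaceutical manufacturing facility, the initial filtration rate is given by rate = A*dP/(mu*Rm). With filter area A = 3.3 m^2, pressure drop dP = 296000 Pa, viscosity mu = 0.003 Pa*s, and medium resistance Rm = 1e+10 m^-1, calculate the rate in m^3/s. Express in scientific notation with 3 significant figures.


rate = A * dP / (mu * Rm)
rate = 3.3 * 296000 / (0.003 * 1e+10)
rate = 976800.0 / 3.000e+07
rate = 3.26e-02 m^3/s


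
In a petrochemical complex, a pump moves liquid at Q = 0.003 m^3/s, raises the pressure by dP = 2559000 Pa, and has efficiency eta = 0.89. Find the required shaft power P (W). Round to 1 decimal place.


P = Q * dP / eta
P = 0.003 * 2559000 / 0.89
P = 7677.0 / 0.89
P = 8625.8 W


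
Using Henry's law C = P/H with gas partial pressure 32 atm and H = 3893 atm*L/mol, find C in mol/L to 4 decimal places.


C = P / H
C = 32 / 3893
C = 0.0082 mol/L


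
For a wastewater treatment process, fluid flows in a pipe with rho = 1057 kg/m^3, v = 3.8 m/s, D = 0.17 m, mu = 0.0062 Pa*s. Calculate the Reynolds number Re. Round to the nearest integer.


Re = rho * v * D / mu
Re = 1057 * 3.8 * 0.17 / 0.0062
Re = 682.822 / 0.0062
Re = 110133


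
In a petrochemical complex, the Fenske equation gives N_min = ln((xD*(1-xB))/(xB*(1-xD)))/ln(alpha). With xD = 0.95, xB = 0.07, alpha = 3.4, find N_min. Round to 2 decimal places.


N_min = ln((xD*(1-xB))/(xB*(1-xD))) / ln(alpha)
Numerator inside ln: 0.8835 / 0.0035 = 252.428571
ln(252.428571) = 5.531128
ln(alpha) = ln(3.4) = 1.223775
N_min = 5.531128 / 1.223775 = 4.52


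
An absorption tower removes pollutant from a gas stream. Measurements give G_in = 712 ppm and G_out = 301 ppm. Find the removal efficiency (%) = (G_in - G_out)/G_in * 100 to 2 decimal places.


Efficiency = (G_in - G_out) / G_in * 100%
Efficiency = (712 - 301) / 712 * 100
Efficiency = 411 / 712 * 100
Efficiency = 57.72%


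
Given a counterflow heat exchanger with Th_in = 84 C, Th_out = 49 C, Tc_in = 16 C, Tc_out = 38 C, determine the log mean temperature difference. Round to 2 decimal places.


dT1 = Th_in - Tc_out = 84 - 38 = 46
dT2 = Th_out - Tc_in = 49 - 16 = 33
LMTD = (dT1 - dT2) / ln(dT1/dT2)
LMTD = (46 - 33) / ln(46/33)
LMTD = 39.14 K


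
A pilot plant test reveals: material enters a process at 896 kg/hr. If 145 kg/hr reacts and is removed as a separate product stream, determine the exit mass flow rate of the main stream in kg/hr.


Steady-state mass balance on the main outlet: F_out = F_in - F_removed
F_out = 896 - 145
F_out = 751 kg/hr


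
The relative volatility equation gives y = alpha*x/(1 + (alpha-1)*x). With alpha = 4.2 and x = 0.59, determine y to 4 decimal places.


y = alpha*x / (1 + (alpha-1)*x)
y = 4.2*0.59 / (1 + (4.2-1)*0.59)
y = 2.478 / (1 + 1.888)
y = 2.478 / 2.888
y = 0.8580


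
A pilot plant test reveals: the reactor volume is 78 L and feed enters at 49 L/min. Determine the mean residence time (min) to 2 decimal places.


tau = V / v0
tau = 78 / 49
tau = 1.59 min


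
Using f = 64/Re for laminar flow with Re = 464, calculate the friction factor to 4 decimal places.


f = 64 / Re
f = 64 / 464
f = 0.1379


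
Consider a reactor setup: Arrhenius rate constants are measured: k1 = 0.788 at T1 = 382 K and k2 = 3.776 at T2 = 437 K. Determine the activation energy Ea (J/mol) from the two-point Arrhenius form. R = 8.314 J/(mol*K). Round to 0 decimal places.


Ea = R * ln(k2/k1) / (1/T1 - 1/T2)
ln(k2/k1) = ln(3.776/0.788) = 1.5669224
1/T1 - 1/T2 = 1/382 - 1/437 = 0.000329471528
Ea = 8.314 * 1.5669224 / 0.000329471528
Ea = 39540 J/mol


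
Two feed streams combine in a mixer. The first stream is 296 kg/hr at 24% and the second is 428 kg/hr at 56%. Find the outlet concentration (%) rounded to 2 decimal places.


Mass balance on solute: F1*x1 + F2*x2 = F3*x3
F3 = F1 + F2 = 296 + 428 = 724 kg/hr
x3 = (F1*x1 + F2*x2)/F3
x3 = (296*0.24 + 428*0.56) / 724
x3 = 42.92%


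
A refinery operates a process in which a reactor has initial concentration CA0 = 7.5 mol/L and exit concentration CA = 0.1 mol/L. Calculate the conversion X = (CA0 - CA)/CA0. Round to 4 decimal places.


X = (CA0 - CA) / CA0
X = (7.5 - 0.1) / 7.5
X = 7.4 / 7.5
X = 0.9867


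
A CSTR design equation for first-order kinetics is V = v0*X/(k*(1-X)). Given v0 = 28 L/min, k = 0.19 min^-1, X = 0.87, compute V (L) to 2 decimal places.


V = v0 * X / (k * (1 - X))
V = 28 * 0.87 / (0.19 * (1 - 0.87))
V = 24.36 / (0.19 * 0.13)
V = 24.36 / 0.0247
V = 986.23 L


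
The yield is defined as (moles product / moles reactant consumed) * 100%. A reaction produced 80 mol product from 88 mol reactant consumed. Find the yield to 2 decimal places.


Yield = (moles product / moles consumed) * 100%
Yield = (80 / 88) * 100
Yield = 0.9091 * 100
Yield = 90.91%


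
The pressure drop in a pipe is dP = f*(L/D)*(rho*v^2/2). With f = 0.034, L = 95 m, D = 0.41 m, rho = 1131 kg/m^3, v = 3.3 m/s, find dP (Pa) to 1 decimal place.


dP = f * (L/D) * (rho*v^2/2)
dP = 0.034 * (95/0.41) * (1131*3.3^2/2)
L/D = 231.70731707
rho*v^2/2 = 1131*10.89/2 = 6158.295
dP = 0.034 * 231.70731707 * 6158.295
dP = 48515.3 Pa


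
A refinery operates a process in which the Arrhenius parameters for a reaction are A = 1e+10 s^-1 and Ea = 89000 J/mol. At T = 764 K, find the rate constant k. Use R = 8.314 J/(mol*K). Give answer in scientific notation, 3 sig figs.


k = A * exp(-Ea/(R*T))
k = 1e+10 * exp(-89000 / (8.314 * 764))
k = 1e+10 * exp(-14.011564)
k = 8.22e+03


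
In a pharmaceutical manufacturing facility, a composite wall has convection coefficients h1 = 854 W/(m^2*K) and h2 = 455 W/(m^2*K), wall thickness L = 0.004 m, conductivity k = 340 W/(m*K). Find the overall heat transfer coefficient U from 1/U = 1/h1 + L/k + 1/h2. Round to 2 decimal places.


1/U = 1/h1 + L/k + 1/h2
1/U = 1/854 + 0.004/340 + 1/455
1/U = 0.0011709602 + 1.17647e-05 + 0.0021978022
1/U = 0.0033805271
U = 295.81 W/(m^2*K)


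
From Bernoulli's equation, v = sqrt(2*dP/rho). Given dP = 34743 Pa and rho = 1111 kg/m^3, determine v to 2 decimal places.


v = sqrt(2*dP/rho)
v = sqrt(2*34743/1111)
v = sqrt(62.543654)
v = 7.91 m/s


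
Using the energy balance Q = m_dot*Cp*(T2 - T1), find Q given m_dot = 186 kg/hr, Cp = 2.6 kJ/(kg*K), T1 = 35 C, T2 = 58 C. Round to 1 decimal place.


Q = m_dot * Cp * (T2 - T1)
Q = 186 * 2.6 * (58 - 35)
Q = 186 * 2.6 * 23
Q = 11122.8 kJ/hr


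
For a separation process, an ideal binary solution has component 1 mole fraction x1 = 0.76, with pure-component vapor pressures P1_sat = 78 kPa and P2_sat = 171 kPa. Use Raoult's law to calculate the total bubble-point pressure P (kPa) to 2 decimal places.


P = x1*P1_sat + x2*P2_sat
x2 = 1 - x1 = 1 - 0.76 = 0.24
P = 0.76*78 + 0.24*171
P = 59.28 + 41.04
P = 100.32 kPa


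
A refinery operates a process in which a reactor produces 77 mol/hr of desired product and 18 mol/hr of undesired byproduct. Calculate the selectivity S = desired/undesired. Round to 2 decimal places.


S = desired product rate / undesired product rate
S = 77 / 18
S = 4.28


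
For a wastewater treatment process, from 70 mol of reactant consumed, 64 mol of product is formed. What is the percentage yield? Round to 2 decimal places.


Yield = (moles product / moles consumed) * 100%
Yield = (64 / 70) * 100
Yield = 0.9143 * 100
Yield = 91.43%


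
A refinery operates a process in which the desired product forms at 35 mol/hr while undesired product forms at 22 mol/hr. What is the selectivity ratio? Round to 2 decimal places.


S = desired product rate / undesired product rate
S = 35 / 22
S = 1.59


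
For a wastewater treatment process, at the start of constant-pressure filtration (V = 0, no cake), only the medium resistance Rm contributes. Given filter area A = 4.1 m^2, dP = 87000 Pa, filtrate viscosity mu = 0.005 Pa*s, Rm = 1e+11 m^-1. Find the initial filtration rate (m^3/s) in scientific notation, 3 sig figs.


rate = A * dP / (mu * Rm)
rate = 4.1 * 87000 / (0.005 * 1e+11)
rate = 356700.0 / 5.000e+08
rate = 7.13e-04 m^3/s


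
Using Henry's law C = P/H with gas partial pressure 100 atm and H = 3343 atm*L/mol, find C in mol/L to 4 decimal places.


C = P / H
C = 100 / 3343
C = 0.0299 mol/L


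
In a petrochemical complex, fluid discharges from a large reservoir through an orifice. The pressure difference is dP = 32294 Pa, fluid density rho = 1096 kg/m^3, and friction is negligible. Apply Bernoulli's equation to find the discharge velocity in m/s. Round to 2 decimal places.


v = sqrt(2*dP/rho)
v = sqrt(2*32294/1096)
v = sqrt(58.930657)
v = 7.68 m/s


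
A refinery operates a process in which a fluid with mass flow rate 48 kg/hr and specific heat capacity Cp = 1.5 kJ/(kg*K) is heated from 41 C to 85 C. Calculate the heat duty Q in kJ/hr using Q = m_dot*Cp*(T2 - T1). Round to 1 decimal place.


Q = m_dot * Cp * (T2 - T1)
Q = 48 * 1.5 * (85 - 41)
Q = 48 * 1.5 * 44
Q = 3168.0 kJ/hr


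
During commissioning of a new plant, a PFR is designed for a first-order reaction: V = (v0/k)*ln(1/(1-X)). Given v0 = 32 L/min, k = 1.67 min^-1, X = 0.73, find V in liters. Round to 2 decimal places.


V = (v0/k) * ln(1/(1-X))
V = (32/1.67) * ln(1/(1-0.73))
V = 19.161677 * ln(3.703704)
V = 19.161677 * 1.309333
V = 25.09 L


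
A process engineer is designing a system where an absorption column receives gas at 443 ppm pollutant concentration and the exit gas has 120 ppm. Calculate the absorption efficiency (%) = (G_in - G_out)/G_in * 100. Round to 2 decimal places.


Efficiency = (G_in - G_out) / G_in * 100%
Efficiency = (443 - 120) / 443 * 100
Efficiency = 323 / 443 * 100
Efficiency = 72.91%


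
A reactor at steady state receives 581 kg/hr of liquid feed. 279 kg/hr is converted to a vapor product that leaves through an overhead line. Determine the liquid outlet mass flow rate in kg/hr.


Steady-state mass balance on the main outlet: F_out = F_in - F_removed
F_out = 581 - 279
F_out = 302 kg/hr


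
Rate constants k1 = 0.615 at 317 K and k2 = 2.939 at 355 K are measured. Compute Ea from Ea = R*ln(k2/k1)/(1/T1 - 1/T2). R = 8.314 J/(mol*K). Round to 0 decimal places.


Ea = R * ln(k2/k1) / (1/T1 - 1/T2)
ln(k2/k1) = ln(2.939/0.615) = 1.5642024
1/T1 - 1/T2 = 1/317 - 1/355 = 0.000337672724
Ea = 8.314 * 1.5642024 / 0.000337672724
Ea = 38513 J/mol


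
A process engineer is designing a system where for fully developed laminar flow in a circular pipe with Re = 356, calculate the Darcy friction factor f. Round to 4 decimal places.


f = 64 / Re
f = 64 / 356
f = 0.1798


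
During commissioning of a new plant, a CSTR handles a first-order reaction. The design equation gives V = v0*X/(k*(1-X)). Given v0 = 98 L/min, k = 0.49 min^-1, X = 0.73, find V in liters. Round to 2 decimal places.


V = v0 * X / (k * (1 - X))
V = 98 * 0.73 / (0.49 * (1 - 0.73))
V = 71.54 / (0.49 * 0.27)
V = 71.54 / 0.1323
V = 540.74 L


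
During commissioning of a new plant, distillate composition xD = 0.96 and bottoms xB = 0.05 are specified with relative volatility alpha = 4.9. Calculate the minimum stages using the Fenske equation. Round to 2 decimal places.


N_min = ln((xD*(1-xB))/(xB*(1-xD))) / ln(alpha)
Numerator inside ln: 0.912 / 0.002 = 456.0
ln(456.0) = 6.122493
ln(alpha) = ln(4.9) = 1.589235
N_min = 6.122493 / 1.589235 = 3.85


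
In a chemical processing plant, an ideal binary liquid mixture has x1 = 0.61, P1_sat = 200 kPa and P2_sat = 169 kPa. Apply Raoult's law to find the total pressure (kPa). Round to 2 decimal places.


P = x1*P1_sat + x2*P2_sat
x2 = 1 - x1 = 1 - 0.61 = 0.39
P = 0.61*200 + 0.39*169
P = 122.0 + 65.91
P = 187.91 kPa


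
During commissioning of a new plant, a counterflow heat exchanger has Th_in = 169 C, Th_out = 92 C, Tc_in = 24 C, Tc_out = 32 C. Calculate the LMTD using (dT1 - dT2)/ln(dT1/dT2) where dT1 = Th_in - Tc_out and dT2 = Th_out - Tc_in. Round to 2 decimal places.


dT1 = Th_in - Tc_out = 169 - 32 = 137
dT2 = Th_out - Tc_in = 92 - 24 = 68
LMTD = (dT1 - dT2) / ln(dT1/dT2)
LMTD = (137 - 68) / ln(137/68)
LMTD = 98.50 K


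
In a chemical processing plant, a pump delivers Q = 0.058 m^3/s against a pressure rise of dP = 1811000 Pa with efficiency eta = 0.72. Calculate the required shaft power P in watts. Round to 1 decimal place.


P = Q * dP / eta
P = 0.058 * 1811000 / 0.72
P = 105038.0 / 0.72
P = 145886.1 W


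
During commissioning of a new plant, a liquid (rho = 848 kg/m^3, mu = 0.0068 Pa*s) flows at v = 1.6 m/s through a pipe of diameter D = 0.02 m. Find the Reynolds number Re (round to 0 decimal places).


Re = rho * v * D / mu
Re = 848 * 1.6 * 0.02 / 0.0068
Re = 27.136 / 0.0068
Re = 3991


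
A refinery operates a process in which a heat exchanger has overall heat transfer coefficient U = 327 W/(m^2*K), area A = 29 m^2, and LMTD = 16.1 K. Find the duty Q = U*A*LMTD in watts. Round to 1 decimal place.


Q = U * A * LMTD
Q = 327 * 29 * 16.1
Q = 152676.3 W


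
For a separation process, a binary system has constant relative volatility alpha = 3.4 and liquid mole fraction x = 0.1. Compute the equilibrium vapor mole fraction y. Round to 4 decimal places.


y = alpha*x / (1 + (alpha-1)*x)
y = 3.4*0.1 / (1 + (3.4-1)*0.1)
y = 0.34 / (1 + 0.24)
y = 0.34 / 1.24
y = 0.2742


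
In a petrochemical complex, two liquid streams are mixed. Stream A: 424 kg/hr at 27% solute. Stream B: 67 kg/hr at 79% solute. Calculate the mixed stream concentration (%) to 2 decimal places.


Mass balance on solute: F1*x1 + F2*x2 = F3*x3
F3 = F1 + F2 = 424 + 67 = 491 kg/hr
x3 = (F1*x1 + F2*x2)/F3
x3 = (424*0.27 + 67*0.79) / 491
x3 = 34.10%


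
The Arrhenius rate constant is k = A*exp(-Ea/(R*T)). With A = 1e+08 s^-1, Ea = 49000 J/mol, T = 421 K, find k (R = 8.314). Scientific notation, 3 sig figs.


k = A * exp(-Ea/(R*T))
k = 1e+08 * exp(-49000 / (8.314 * 421))
k = 1e+08 * exp(-13.999224)
k = 8.32e+01


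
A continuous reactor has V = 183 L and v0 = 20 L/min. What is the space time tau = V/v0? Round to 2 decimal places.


tau = V / v0
tau = 183 / 20
tau = 9.15 min


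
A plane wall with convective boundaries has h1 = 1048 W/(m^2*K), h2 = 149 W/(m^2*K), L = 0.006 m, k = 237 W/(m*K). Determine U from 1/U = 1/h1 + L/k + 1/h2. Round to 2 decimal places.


1/U = 1/h1 + L/k + 1/h2
1/U = 1/1048 + 0.006/237 + 1/149
1/U = 0.0009541985 + 2.53165e-05 + 0.0067114094
1/U = 0.0076909244
U = 130.02 W/(m^2*K)


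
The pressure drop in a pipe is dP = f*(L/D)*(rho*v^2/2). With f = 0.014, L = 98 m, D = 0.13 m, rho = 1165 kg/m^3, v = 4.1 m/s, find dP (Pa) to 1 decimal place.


dP = f * (L/D) * (rho*v^2/2)
dP = 0.014 * (98/0.13) * (1165*4.1^2/2)
L/D = 753.84615385
rho*v^2/2 = 1165*16.81/2 = 9791.825
dP = 0.014 * 753.84615385 * 9791.825
dP = 103341.4 Pa


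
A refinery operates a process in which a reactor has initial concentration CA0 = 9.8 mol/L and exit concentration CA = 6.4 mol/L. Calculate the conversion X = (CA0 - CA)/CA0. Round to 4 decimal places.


X = (CA0 - CA) / CA0
X = (9.8 - 6.4) / 9.8
X = 3.4 / 9.8
X = 0.3469


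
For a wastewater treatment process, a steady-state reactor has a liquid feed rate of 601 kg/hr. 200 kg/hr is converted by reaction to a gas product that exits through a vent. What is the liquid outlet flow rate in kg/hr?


Steady-state mass balance on the main outlet: F_out = F_in - F_removed
F_out = 601 - 200
F_out = 401 kg/hr


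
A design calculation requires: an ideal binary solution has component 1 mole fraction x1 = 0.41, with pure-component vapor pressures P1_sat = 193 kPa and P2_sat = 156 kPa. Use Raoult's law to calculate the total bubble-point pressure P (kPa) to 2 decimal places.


P = x1*P1_sat + x2*P2_sat
x2 = 1 - x1 = 1 - 0.41 = 0.59
P = 0.41*193 + 0.59*156
P = 79.13 + 92.04
P = 171.17 kPa


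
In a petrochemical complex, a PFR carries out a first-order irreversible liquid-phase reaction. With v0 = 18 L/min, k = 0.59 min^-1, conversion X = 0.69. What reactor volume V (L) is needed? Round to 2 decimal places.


V = (v0/k) * ln(1/(1-X))
V = (18/0.59) * ln(1/(1-0.69))
V = 30.508475 * ln(3.225806)
V = 30.508475 * 1.171183
V = 35.73 L


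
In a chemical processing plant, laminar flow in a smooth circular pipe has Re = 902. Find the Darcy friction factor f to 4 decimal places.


f = 64 / Re
f = 64 / 902
f = 0.0710


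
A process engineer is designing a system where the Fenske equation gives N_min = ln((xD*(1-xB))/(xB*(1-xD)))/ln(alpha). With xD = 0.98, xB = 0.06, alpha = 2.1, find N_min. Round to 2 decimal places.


N_min = ln((xD*(1-xB))/(xB*(1-xD))) / ln(alpha)
Numerator inside ln: 0.9212 / 0.0012 = 767.666667
ln(767.666667) = 6.643356
ln(alpha) = ln(2.1) = 0.741937
N_min = 6.643356 / 0.741937 = 8.95


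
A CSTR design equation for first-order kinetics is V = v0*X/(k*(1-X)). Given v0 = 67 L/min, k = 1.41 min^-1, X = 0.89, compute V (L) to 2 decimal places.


V = v0 * X / (k * (1 - X))
V = 67 * 0.89 / (1.41 * (1 - 0.89))
V = 59.63 / (1.41 * 0.11)
V = 59.63 / 0.1551
V = 384.46 L


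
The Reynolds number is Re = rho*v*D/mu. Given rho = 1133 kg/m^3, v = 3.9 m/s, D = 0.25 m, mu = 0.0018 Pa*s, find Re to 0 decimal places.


Re = rho * v * D / mu
Re = 1133 * 3.9 * 0.25 / 0.0018
Re = 1104.675 / 0.0018
Re = 613708


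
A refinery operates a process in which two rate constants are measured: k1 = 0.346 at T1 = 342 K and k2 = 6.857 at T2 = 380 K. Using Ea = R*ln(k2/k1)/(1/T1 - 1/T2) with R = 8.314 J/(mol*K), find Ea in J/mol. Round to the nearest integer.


Ea = R * ln(k2/k1) / (1/T1 - 1/T2)
ln(k2/k1) = ln(6.857/0.346) = 2.9865865
1/T1 - 1/T2 = 1/342 - 1/380 = 0.000292397661
Ea = 8.314 * 2.9865865 / 0.000292397661
Ea = 84920 J/mol


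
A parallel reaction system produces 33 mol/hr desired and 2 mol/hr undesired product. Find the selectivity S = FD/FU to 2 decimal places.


S = desired product rate / undesired product rate
S = 33 / 2
S = 16.50


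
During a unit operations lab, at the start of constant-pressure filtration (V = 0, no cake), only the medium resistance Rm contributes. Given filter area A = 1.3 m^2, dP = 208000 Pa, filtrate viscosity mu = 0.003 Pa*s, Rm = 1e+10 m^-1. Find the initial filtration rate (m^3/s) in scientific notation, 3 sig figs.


rate = A * dP / (mu * Rm)
rate = 1.3 * 208000 / (0.003 * 1e+10)
rate = 270400.0 / 3.000e+07
rate = 9.01e-03 m^3/s
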